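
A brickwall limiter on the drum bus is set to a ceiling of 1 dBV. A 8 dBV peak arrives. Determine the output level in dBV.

A brickwall limiter is an ∞:1 compressor: any input above the ceiling is clamped to 1 dBV.

1 dBV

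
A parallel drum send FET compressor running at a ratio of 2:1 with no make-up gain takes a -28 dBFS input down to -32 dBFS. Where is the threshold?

-36 dBFS

Let T be the threshold. Output overshoot = (input overshoot)/R, so -32 − T = (-28 − T)/2.
2·(-32 − T) = -28 − T → 1·T = -64 − (-28) = -36.
T = -36/1 = -36 dBFS.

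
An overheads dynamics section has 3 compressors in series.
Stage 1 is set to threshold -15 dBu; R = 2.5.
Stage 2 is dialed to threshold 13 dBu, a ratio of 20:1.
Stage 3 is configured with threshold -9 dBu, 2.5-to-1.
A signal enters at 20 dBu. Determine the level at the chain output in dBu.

Stage 1: overshoot 35 dB → 35/2.5 = 14 dB → -1 dBu.
Stage 2: -1 dBu ≤ 13 dBu, so stage 2 doesn't engage; output -1 dBu.
Stage 3: 8 dB above -9 dBu, reduced 2.5:1 to 3.2 dB above → -5.8 dBu.

-5.8 dBu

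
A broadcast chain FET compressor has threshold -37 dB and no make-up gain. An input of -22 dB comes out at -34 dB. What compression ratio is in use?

5:1

Input overshoot = -22 − (-37) = 15 dB; output overshoot = -34 − (-37) = 3 dB.
Ratio = 15 / 3 = 5.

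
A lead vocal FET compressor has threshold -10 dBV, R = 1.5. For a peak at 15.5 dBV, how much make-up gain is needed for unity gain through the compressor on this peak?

8.5 dB

The peak compresses to -10 + 25.5/1.5 = 7 dBV.
To reach 15.5 dBV requires 15.5 − 7 = 8.5 dB of make-up.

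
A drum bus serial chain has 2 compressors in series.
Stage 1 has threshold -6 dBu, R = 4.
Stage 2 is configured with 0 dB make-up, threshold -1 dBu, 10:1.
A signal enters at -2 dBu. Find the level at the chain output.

-5 dBu

Stage 1: 4 dB above -6 dBu, reduced 4:1 to 1 dB above → -5 dBu.
Stage 2: -5 dBu ≤ -1 dBu, so stage 2 doesn't engage; output -5 dBu.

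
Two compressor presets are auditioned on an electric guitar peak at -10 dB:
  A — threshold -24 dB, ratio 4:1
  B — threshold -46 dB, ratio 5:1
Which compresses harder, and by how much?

A: GR = 14 − 14/4 = 10.5 dB.
B: GR = 36 − 36/5 = 28.8 dB.
B reduces 18.3 dB more.

B, by 18.3 dB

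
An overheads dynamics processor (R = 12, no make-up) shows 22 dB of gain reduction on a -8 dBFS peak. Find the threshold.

Let T be the threshold. Output overshoot = (input overshoot)/R, so -30 − T = (-8 − T)/12.
12·(-30 − T) = -8 − T → 11·T = -360 − (-8) = -352.
T = -352/11 = -32 dBFS.

-32 dBFS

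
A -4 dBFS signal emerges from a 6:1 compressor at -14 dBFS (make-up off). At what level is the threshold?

Let T be the threshold. Output overshoot = (input overshoot)/R, so -14 − T = (-4 − T)/6.
6·(-14 − T) = -4 − T → 5·T = -84 − (-4) = -80.
T = -80/5 = -16 dBFS.

-16 dBFS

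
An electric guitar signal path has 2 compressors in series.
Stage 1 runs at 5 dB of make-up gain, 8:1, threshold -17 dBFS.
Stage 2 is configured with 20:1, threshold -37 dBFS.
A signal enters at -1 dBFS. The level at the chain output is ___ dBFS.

-35.65 dBFS

Stage 1: overshoot 16 dB → 16/8 = 2 dB → -15 dBFS; +5 dB make-up → -10 dBFS.
Stage 2: overshoot 27 dB → 27/20 = 1.35 dB → -35.65 dBFS.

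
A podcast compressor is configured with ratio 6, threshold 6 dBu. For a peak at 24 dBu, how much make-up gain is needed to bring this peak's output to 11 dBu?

Overshoot 18 dB → 18/6 = 3 dB after compression, so the compressed level is 6 + 3 = 9 dBu.
Make-up = target − compressed = 11 − 9 = 2 dB.

2 dB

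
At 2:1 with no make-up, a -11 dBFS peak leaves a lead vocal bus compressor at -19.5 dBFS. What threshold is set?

Let T be the threshold. Output overshoot = (input overshoot)/R, so -19.5 − T = (-11 − T)/2.
2·(-19.5 − T) = -11 − T → 1·T = -39 − (-11) = -28.
T = -28/1 = -28 dBFS.

-28 dBFS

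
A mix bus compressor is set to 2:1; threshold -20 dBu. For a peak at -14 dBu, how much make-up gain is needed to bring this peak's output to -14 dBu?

3 dB

The peak compresses to -20 + 6/2 = -17 dBu.
To reach -14 dBu requires -14 − (-17) = 3 dB of make-up.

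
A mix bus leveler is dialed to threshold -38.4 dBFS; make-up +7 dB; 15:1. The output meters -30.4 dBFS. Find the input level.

-23.4 dBFS

Before make-up, the level was -30.4 − 7 = -37.4 dBFS.
Post-compression overshoot = -37.4 − (-38.4) = 1 dB.
Undo the ratio: input overshoot = 1 × 15 = 15 dB, giving input = -23.4 dBFS.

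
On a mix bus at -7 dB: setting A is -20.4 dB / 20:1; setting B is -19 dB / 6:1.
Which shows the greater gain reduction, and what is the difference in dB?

A: GR = 13.4 − 13.4/20 = 12.73 dB.
B: GR = 12 − 12/6 = 10 dB.
Difference: 2.73 dB in favour of A.

A, by 2.73 dB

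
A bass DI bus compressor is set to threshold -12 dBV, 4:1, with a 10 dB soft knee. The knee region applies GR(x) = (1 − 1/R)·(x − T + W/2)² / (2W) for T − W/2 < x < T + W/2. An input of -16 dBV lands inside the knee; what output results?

x − T + W/2 = -16 − (-12) + 5 = 1.
GR = (1 − 1/4) × 1² / 20 = 0.75 × 1 / 20 = 0.0375 dB.
Output = -16 − 0.0375 = -16.0375 dBV.

-16.0375 dBV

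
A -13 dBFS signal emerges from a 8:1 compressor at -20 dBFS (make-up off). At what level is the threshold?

-21 dBFS

Gain reduction = -13 − (-20) = 7 dB; output overshoot = GR / (R − 1) = 7 / 7 = 1 dB.
Threshold = output − output overshoot = -20 − 1 = -21 dBFS.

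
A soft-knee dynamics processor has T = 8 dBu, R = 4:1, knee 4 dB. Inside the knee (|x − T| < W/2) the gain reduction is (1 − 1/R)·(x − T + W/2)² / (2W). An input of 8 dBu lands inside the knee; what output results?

7.625 dBu

x − T + W/2 = 8 − 8 + 2 = 2.
GR = (1 − 1/4) × 2² / 8 = 0.75 × 4 / 8 = 0.375 dB.
Output = 8 − 0.375 = 7.625 dBu.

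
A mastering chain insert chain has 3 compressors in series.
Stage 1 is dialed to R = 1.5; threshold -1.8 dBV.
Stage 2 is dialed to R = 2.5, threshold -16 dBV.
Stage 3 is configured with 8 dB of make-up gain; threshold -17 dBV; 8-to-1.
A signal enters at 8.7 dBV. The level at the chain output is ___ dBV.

Stage 1: 8.7 dBV is 10.5 dB over -1.8 dBV; at 1.5:1 that becomes 7 dB over, giving 5.2 dBV.
Stage 2: 21.2 dB above -16 dBV, reduced 2.5:1 to 8.48 dB above → -7.52 dBV.
Stage 3: 9.48 dB above -17 dBV, reduced 8:1 to 1.185 dB above → -15.815 dBV; +8 dB make-up → -7.815 dBV.

-7.815 dBV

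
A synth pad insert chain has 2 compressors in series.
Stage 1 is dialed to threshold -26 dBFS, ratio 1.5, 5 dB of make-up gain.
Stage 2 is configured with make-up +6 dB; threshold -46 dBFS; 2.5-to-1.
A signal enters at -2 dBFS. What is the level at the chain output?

-23.6 dBFS

Stage 1: overshoot 24 dB → 24/1.5 = 16 dB → -10 dBFS; +5 dB make-up → -5 dBFS.
Stage 2: -5 dBFS is 41 dB over -46 dBFS; at 2.5:1 that becomes 16.4 dB over, giving -29.6 dBFS; +6 dB make-up → -23.6 dBFS.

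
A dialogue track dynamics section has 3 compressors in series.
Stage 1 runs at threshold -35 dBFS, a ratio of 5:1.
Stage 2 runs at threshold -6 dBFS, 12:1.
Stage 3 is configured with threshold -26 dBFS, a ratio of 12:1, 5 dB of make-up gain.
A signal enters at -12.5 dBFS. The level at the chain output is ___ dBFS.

-25.5 dBFS

Stage 1: 22.5 dB above -35 dBFS, reduced 5:1 to 4.5 dB above → -30.5 dBFS.
Stage 2: below threshold (-30.5 ≤ -6); passes unchanged; output -30.5 dBFS.
Stage 3: below threshold (-30.5 ≤ -26); passes unchanged; make-up brings it to -25.5 dBFS.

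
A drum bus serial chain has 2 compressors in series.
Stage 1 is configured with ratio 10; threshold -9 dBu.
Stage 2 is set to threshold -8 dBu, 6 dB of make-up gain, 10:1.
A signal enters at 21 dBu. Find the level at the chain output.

-1.8 dBu

Stage 1: 21 dBu is 30 dB over -9 dBu; at 10:1 that becomes 3 dB over, giving -6 dBu.
Stage 2: 2 dB above -8 dBu, reduced 10:1 to 0.2 dB above → -7.8 dBu; +6 dB make-up → -1.8 dBu.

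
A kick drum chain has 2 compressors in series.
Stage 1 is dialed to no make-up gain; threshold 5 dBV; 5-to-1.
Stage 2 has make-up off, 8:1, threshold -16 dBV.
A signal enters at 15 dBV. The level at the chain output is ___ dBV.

-13.125 dBV

Stage 1: overshoot 10 dB → 10/5 = 2 dB → 7 dBV.
Stage 2: 7 dBV is 23 dB over -16 dBV; at 8:1 that becomes 2.875 dB over, giving -13.125 dBV.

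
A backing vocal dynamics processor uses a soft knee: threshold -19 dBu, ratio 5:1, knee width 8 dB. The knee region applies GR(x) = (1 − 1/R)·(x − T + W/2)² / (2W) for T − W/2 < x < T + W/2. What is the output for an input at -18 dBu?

-19.25 dBu

x − T + W/2 = -18 − (-19) + 4 = 5.
GR = (1 − 1/5) × 5² / 16 = 0.8 × 25 / 16 = 1.25 dB.
Output = -18 − 1.25 = -19.25 dBu.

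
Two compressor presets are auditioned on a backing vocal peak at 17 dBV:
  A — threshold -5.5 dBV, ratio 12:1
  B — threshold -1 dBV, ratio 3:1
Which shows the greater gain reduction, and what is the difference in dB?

A: overshoot 22.5 dB → output overshoot 1.875 dB → GR 20.625 dB.
B: overshoot 18 dB → output overshoot 6 dB → GR 12 dB.
A reduces 8.625 dB more.

A, by 8.625 dB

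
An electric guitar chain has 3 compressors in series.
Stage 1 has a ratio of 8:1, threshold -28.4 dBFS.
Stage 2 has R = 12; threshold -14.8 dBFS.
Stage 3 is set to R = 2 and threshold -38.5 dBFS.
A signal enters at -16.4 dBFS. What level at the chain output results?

Stage 1: overshoot 12 dB → 12/8 = 1.5 dB → -26.9 dBFS.
Stage 2: -26.9 dBFS ≤ -14.8 dBFS, so stage 2 doesn't engage; output -26.9 dBFS.
Stage 3: 11.6 dB above -38.5 dBFS, reduced 2:1 to 5.8 dB above → -32.7 dBFS.

-32.7 dBFS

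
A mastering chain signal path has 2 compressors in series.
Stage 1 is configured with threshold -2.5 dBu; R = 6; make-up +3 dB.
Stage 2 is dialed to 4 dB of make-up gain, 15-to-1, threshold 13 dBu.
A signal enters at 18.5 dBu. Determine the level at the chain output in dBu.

8 dBu

Stage 1: 18.5 dBu is 21 dB over -2.5 dBu; at 6:1 that becomes 3.5 dB over, giving 1 dBu; +3 dB make-up → 4 dBu.
Stage 2: 4 dBu ≤ 13 dBu, so stage 2 doesn't engage; make-up brings it to 8 dBu.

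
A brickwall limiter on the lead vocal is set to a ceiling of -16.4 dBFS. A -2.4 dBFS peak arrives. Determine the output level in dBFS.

-16.4 dBFS

The limiter clamps the peak to its -16.4 dBFS ceiling.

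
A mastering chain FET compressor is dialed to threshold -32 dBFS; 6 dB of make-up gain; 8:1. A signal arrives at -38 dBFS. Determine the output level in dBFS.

-38 dBFS is 6 dB below the -32 dBFS threshold, so no gain reduction is applied.
Make-up gain adds 6 dB: -38 + 6 = -32 dBFS.

-32 dBFS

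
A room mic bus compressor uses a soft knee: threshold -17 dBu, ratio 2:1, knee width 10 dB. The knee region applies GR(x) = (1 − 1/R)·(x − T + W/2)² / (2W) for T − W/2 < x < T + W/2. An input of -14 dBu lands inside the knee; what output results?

-15.6 dBu

x − T + W/2 = -14 − (-17) + 5 = 8.
GR = (1 − 1/2) × 8² / 20 = 0.5 × 64 / 20 = 1.6 dB.
Output = -14 − 1.6 = -15.6 dBu.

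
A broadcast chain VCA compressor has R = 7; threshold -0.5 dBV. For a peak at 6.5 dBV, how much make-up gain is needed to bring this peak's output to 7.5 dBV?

7 dB

Overshoot 7 dB → 7/7 = 1 dB after compression, so the compressed level is -0.5 + 1 = 0.5 dBV.
Make-up = target − compressed = 7.5 − 0.5 = 7 dB.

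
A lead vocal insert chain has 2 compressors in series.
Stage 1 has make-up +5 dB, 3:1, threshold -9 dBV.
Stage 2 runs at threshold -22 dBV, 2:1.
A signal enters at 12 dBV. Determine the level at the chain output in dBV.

Stage 1: overshoot 21 dB → 21/3 = 7 dB → -2 dBV; +5 dB make-up → 3 dBV.
Stage 2: 3 dBV is 25 dB over -22 dBV; at 2:1 that becomes 12.5 dB over, giving -9.5 dBV.

-9.5 dBV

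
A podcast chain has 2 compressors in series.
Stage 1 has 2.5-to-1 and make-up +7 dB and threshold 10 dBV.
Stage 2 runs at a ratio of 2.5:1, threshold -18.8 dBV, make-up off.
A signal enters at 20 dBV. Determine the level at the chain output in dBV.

Stage 1: 20 dBV is 10 dB over 10 dBV; at 2.5:1 that becomes 4 dB over, giving 14 dBV; +7 dB make-up → 21 dBV.
Stage 2: overshoot 39.8 dB → 39.8/2.5 = 15.92 dB → -2.88 dBV.

-2.88 dBV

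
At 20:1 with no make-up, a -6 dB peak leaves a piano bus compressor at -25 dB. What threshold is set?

Input is 20 dB above T (since output overshoot × R = input overshoot: (-25 − T)·20 = -6 − T gives T = -26 dB).
Check: -26 + (-6 − (-26))/20 = -26 + 1 = -25 dB. ✓

-26 dB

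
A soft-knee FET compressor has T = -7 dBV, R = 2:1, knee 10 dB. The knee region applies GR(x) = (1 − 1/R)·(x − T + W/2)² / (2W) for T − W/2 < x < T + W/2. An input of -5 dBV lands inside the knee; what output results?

x − T + W/2 = -5 − (-7) + 5 = 7.
GR = (1 − 1/2) × 7² / 20 = 0.5 × 49 / 20 = 1.225 dB.
Output = -5 − 1.225 = -6.225 dBV.

-6.225 dBV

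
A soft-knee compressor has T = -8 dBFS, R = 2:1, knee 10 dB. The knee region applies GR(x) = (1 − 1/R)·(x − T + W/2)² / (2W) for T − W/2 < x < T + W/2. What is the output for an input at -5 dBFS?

x − T + W/2 = -5 − (-8) + 5 = 8.
GR = (1 − 1/2) × 8² / 20 = 0.5 × 64 / 20 = 1.6 dB.
Output = -5 − 1.6 = -6.6 dBFS.

-6.6 dBFS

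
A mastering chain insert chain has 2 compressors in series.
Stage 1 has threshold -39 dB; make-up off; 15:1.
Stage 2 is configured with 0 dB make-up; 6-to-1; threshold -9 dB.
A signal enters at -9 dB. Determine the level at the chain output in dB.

-37 dB

Stage 1: -9 dB is 30 dB over -39 dB; at 15:1 that becomes 2 dB over, giving -37 dB.
Stage 2: -37 dB ≤ -9 dB, so stage 2 doesn't engage; output -37 dB.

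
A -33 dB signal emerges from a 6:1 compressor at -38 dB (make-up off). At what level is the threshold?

-39 dB

Let T be the threshold. Output overshoot = (input overshoot)/R, so -38 − T = (-33 − T)/6.
6·(-38 − T) = -33 − T → 5·T = -228 − (-33) = -195.
T = -195/5 = -39 dB.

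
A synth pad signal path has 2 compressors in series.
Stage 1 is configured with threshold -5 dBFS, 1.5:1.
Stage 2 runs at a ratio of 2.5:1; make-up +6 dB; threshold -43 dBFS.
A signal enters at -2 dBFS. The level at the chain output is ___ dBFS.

-21 dBFS

Stage 1: -2 dBFS is 3 dB over -5 dBFS; at 1.5:1 that becomes 2 dB over, giving -3 dBFS.
Stage 2: 40 dB above -43 dBFS, reduced 2.5:1 to 16 dB above → -27 dBFS; +6 dB make-up → -21 dBFS.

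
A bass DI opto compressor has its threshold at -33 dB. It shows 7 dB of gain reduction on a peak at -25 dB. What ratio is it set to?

Input overshoot = -25 − (-33) = 8 dB.
Output overshoot = 8 − 7 = 1 dB.
Ratio = input overshoot / output overshoot = 8 / 1 = 8.

8:1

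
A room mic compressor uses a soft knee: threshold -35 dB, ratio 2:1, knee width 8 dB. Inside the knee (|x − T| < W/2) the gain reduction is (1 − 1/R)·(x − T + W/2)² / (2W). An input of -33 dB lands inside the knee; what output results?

x − T + W/2 = -33 − (-35) + 4 = 6.
GR = (1 − 1/2) × 6² / 16 = 0.5 × 36 / 16 = 1.125 dB.
Output = -33 − 1.125 = -34.125 dB.

-34.125 dB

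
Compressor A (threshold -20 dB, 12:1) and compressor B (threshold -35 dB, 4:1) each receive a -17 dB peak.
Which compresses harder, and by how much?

B, by 10.75 dB

A: 3 dB over, compressed to 0.25 dB over, so 2.75 dB of GR.
B: 18 dB over, compressed to 4.5 dB over, so 13.5 dB of GR.
B applies 10.75 dB more gain reduction.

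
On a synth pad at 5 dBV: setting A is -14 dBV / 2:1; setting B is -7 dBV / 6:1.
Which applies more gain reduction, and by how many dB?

A: 19 dB over, compressed to 9.5 dB over, so 9.5 dB of GR.
B: 12 dB over, compressed to 2 dB over, so 10 dB of GR.
B applies 0.5 dB more gain reduction.

B, by 0.5 dB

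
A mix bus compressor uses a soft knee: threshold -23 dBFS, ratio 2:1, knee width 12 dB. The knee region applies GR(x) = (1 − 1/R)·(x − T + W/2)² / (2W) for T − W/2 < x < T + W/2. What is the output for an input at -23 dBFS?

x − T + W/2 = -23 − (-23) + 6 = 6.
GR = (1 − 1/2) × 6² / 24 = 0.5 × 36 / 24 = 0.75 dB.
Output = -23 − 0.75 = -23.75 dBFS.

-23.75 dBFS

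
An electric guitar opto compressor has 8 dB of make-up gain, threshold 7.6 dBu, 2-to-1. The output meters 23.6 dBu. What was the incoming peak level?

23.6 dBu

Remove make-up: 23.6 − 8 = 15.6 dBu.
The compressed level sits 15.6 − 7.6 = 8 dB over threshold.
Input overshoot = R × output overshoot = 16 dB → input = 7.6 + 16 = 23.6 dBu.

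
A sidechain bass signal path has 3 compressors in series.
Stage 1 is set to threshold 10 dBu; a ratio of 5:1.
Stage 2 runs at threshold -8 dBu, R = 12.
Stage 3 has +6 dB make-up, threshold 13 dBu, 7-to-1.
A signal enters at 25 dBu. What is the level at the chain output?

Stage 1: overshoot 15 dB → 15/5 = 3 dB → 13 dBu.
Stage 2: 13 dBu is 21 dB over -8 dBu; at 12:1 that becomes 1.75 dB over, giving -6.25 dBu.
Stage 3: -6.25 dBu ≤ 13 dBu, so stage 3 doesn't engage; make-up brings it to -0.25 dBu.

-0.25 dBu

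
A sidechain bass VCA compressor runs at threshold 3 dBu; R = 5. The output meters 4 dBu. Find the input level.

8 dBu

Post-compression overshoot = 4 − 3 = 1 dB.
Before 5:1 compression the overshoot was 1 × 5 = 5 dB, so input = 3 + 5 = 8 dBu.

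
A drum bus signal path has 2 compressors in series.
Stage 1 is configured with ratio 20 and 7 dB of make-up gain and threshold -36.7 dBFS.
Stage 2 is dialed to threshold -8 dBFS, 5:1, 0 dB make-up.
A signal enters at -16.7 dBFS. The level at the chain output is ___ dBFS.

-28.7 dBFS

Stage 1: -16.7 dBFS is 20 dB over -36.7 dBFS; at 20:1 that becomes 1 dB over, giving -35.7 dBFS; +7 dB make-up → -28.7 dBFS.
Stage 2: -28.7 dBFS ≤ -8 dBFS, so stage 2 doesn't engage; output -28.7 dBFS.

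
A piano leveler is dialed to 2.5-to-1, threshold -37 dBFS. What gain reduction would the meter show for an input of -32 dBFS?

-32 dBFS exceeds the threshold by 5 dB.
After 2.5:1 compression the overshoot becomes 5/2.5 = 2 dB.
GR = overshoot in − overshoot out = 5 − 2 = 3 dB.

3 dB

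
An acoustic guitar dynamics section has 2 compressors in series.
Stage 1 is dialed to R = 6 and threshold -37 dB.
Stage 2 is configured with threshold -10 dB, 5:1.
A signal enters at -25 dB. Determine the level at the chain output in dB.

-35 dB

Stage 1: -25 dB is 12 dB over -37 dB; at 6:1 that becomes 2 dB over, giving -35 dB.
Stage 2: below threshold (-35 ≤ -10); passes unchanged; output -35 dB.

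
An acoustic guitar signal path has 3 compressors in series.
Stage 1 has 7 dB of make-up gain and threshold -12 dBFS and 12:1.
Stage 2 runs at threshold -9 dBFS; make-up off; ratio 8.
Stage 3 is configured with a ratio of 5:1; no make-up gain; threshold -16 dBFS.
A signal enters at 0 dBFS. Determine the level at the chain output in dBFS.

Stage 1: overshoot 12 dB → 12/12 = 1 dB → -11 dBFS; +7 dB make-up → -4 dBFS.
Stage 2: overshoot 5 dB → 5/8 = 0.625 dB → -8.375 dBFS.
Stage 3: overshoot 7.625 dB → 7.625/5 = 1.525 dB → -14.475 dBFS.

-14.475 dBFS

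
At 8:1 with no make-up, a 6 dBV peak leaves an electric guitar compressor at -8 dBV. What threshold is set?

Input is 16 dB above T (since output overshoot × R = input overshoot: (-8 − T)·8 = 6 − T gives T = -10 dBV).
Check: -10 + (6 − (-10))/8 = -10 + 2 = -8 dBV. ✓

-10 dBV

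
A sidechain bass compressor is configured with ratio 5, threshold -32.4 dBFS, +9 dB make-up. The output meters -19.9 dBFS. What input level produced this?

-14.9 dBFS

Remove make-up: -19.9 − 9 = -28.9 dBFS.
That's 3.5 dB above the -32.4 dBFS threshold.
Input overshoot = R × output overshoot = 17.5 dB → input = -32.4 + 17.5 = -14.9 dBFS.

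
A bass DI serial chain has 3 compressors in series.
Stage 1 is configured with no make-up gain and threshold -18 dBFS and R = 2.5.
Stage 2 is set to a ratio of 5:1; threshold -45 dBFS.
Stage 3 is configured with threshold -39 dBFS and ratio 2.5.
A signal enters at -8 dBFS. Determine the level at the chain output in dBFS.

Stage 1: 10 dB above -18 dBFS, reduced 2.5:1 to 4 dB above → -14 dBFS.
Stage 2: -14 dBFS is 31 dB over -45 dBFS; at 5:1 that becomes 6.2 dB over, giving -38.8 dBFS.
Stage 3: -38.8 dBFS is 0.2 dB over -39 dBFS; at 2.5:1 that becomes 0.08 dB over, giving -38.92 dBFS.

-38.92 dBFS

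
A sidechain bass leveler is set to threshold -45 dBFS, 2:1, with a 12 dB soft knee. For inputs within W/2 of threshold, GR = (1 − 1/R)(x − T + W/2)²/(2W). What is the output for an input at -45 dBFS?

x − T + W/2 = -45 − (-45) + 6 = 6.
GR = (1 − 1/2) × 6² / 24 = 0.5 × 36 / 24 = 0.75 dB.
Output = -45 − 0.75 = -45.75 dBFS.

-45.75 dBFS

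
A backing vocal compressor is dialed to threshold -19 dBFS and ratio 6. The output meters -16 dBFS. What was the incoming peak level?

-1 dBFS

Post-compression overshoot = -16 − (-19) = 3 dB.
Before 6:1 compression the overshoot was 3 × 6 = 18 dB, so input = -19 + 18 = -1 dBFS.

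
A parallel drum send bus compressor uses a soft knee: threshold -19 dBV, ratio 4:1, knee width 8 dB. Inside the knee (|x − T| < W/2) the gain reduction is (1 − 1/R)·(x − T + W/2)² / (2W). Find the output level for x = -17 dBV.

x − T + W/2 = -17 − (-19) + 4 = 6.
GR = (1 − 1/4) × 6² / 16 = 0.75 × 36 / 16 = 1.6875 dB.
Output = -17 − 1.6875 = -18.6875 dBV.

-18.6875 dBV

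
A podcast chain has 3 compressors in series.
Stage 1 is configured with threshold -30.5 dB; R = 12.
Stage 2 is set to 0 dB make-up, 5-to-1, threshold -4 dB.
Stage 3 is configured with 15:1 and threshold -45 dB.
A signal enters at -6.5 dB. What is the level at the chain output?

-43.9 dB

Stage 1: 24 dB above -30.5 dB, reduced 12:1 to 2 dB above → -28.5 dB.
Stage 2: -28.5 dB ≤ -4 dB, so stage 2 doesn't engage; output -28.5 dB.
Stage 3: overshoot 16.5 dB → 16.5/15 = 1.1 dB → -43.9 dB.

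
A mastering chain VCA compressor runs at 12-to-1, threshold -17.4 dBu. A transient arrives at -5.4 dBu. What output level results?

-16.4 dBu

-5.4 dBu sits 12 dB over threshold.
At 12:1 the overshoot is divided by 12, leaving 1 dB above threshold.
So the level is -17.4 + 1 = -16.4 dBu.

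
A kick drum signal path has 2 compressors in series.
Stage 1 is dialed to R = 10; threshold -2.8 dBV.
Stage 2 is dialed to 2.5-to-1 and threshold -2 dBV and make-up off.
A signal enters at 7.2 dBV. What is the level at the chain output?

Stage 1: overshoot 10 dB → 10/10 = 1 dB → -1.8 dBV.
Stage 2: overshoot 0.2 dB → 0.2/2.5 = 0.08 dB → -1.92 dBV.

-1.92 dBV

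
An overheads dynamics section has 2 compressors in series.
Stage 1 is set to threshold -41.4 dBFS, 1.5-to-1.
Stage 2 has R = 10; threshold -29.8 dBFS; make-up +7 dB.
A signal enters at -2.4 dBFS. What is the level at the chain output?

-21.36 dBFS

Stage 1: 39 dB above -41.4 dBFS, reduced 1.5:1 to 26 dB above → -15.4 dBFS.
Stage 2: overshoot 14.4 dB → 14.4/10 = 1.44 dB → -28.36 dBFS; +7 dB make-up → -21.36 dBFS.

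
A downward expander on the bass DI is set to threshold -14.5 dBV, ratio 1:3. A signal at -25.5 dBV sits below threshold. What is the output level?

-47.5 dBV

Undershoot = (-14.5) − (-25.5) = 11 dB.
At 1:3, that expands to 33 dB under threshold.
Output = -14.5 − 33 = -47.5 dBV.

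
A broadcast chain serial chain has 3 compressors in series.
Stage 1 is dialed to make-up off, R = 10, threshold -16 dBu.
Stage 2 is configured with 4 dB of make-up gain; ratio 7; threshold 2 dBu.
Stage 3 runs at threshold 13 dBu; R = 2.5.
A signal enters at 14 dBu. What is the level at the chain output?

Stage 1: overshoot 30 dB → 30/10 = 3 dB → -13 dBu.
Stage 2: -13 dBu ≤ 2 dBu, so stage 2 doesn't engage; make-up brings it to -9 dBu.
Stage 3: -9 dBu ≤ 13 dBu, so stage 3 doesn't engage; output -9 dBu.

-9 dBu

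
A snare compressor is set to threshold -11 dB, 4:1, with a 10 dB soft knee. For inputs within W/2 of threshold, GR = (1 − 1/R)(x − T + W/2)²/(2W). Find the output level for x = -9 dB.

x − T + W/2 = -9 − (-11) + 5 = 7.
GR = (1 − 1/4) × 7² / 20 = 0.75 × 49 / 20 = 1.8375 dB.
Output = -9 − 1.8375 = -10.8375 dB.

-10.8375 dB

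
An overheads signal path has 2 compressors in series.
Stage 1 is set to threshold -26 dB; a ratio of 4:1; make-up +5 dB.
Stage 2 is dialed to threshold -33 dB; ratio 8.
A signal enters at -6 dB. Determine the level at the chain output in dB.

Stage 1: -6 dB is 20 dB over -26 dB; at 4:1 that becomes 5 dB over, giving -21 dB; +5 dB make-up → -16 dB.
Stage 2: 17 dB above -33 dB, reduced 8:1 to 2.125 dB above → -30.875 dB.

-30.875 dB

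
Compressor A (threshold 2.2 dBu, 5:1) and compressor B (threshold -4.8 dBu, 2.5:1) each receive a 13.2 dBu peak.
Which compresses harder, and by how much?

B, by 2 dB

A: 11 dB over, compressed to 2.2 dB over, so 8.8 dB of GR.
B: 18 dB over, compressed to 7.2 dB over, so 10.8 dB of GR.
B applies 2 dB more gain reduction.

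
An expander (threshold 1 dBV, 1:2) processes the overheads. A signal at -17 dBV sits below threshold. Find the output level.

The input is 18 dB below the 1 dBV threshold.
A 1:2 expander multiplies undershoot by 2: 18 × 2 = 36 dB below threshold.
Output = 1 − 36 = -35 dBV.

-35 dBV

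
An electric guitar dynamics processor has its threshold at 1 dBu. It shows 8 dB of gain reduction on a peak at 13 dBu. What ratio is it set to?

3:1

Input overshoot = 13 − 1 = 12 dB.
Output overshoot = 12 − 8 = 4 dB.
Ratio = input overshoot / output overshoot = 12 / 4 = 3.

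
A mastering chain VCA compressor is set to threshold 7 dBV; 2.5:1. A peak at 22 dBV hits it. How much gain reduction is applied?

22 dBV exceeds the threshold by 15 dB.
A 2.5:1 ratio leaves 6 dB of that excess.
GR = overshoot in − overshoot out = 15 − 6 = 9 dB.

9 dB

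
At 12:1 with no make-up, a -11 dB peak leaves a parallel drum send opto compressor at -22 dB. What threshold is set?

-23 dB

Gain reduction = -11 − (-22) = 11 dB; output overshoot = GR / (R − 1) = 11 / 11 = 1 dB.
Threshold = output − output overshoot = -22 − 1 = -23 dB.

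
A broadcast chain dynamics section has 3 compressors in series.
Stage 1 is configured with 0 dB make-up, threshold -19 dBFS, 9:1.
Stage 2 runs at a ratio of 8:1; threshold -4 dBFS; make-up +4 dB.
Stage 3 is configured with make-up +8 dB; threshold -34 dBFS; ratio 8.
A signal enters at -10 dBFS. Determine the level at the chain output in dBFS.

Stage 1: 9 dB above -19 dBFS, reduced 9:1 to 1 dB above → -18 dBFS.
Stage 2: below threshold (-18 ≤ -4); passes unchanged; make-up brings it to -14 dBFS.
Stage 3: 20 dB above -34 dBFS, reduced 8:1 to 2.5 dB above → -31.5 dBFS; +8 dB make-up → -23.5 dBFS.

-23.5 dBFS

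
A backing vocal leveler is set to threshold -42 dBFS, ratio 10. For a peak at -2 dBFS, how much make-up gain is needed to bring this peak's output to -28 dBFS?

10 dB

Without make-up, output = threshold + overshoot/10 = -42 + 4 = -38 dBFS.
Gap to target: 10 dB.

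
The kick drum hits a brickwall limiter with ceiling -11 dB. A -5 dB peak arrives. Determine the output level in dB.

-11 dB

The limiter clamps the peak to its -11 dB ceiling.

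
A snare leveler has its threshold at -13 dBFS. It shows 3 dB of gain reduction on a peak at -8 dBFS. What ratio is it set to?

2.5:1

Input overshoot = -8 − (-13) = 5 dB.
Output overshoot = 5 − 3 = 2 dB.
Ratio = input overshoot / output overshoot = 5 / 2 = 2.5.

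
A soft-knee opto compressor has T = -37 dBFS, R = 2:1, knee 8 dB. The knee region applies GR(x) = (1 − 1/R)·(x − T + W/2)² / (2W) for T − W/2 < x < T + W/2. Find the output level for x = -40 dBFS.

-40.03125 dBFS

x − T + W/2 = -40 − (-37) + 4 = 1.
GR = (1 − 1/2) × 1² / 16 = 0.5 × 1 / 16 = 0.03125 dB.
Output = -40 − 0.03125 = -40.03125 dBFS.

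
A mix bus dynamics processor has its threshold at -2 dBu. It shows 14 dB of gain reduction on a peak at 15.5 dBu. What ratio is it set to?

5:1

Input overshoot = 15.5 − (-2) = 17.5 dB.
Output overshoot = 17.5 − 14 = 3.5 dB.
Ratio = input overshoot / output overshoot = 17.5 / 3.5 = 5.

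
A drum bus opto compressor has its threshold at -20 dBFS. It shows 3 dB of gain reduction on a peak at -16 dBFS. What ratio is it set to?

4:1

Input overshoot = -16 − (-20) = 4 dB.
Output overshoot = 4 − 3 = 1 dB.
Ratio = input overshoot / output overshoot = 4 / 1 = 4.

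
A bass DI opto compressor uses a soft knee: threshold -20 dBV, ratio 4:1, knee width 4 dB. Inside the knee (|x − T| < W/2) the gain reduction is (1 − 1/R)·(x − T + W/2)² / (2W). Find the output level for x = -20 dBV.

-20.375 dBV

x − T + W/2 = -20 − (-20) + 2 = 2.
GR = (1 − 1/4) × 2² / 8 = 0.75 × 4 / 8 = 0.375 dB.
Output = -20 − 0.375 = -20.375 dBV.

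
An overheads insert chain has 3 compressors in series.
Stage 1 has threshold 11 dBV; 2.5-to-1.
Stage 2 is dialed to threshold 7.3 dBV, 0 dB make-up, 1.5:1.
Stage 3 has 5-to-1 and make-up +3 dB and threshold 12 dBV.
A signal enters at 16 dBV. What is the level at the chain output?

Stage 1: 5 dB above 11 dBV, reduced 2.5:1 to 2 dB above → 13 dBV.
Stage 2: 5.7 dB above 7.3 dBV, reduced 1.5:1 to 3.8 dB above → 11.1 dBV.
Stage 3: 11.1 dBV is at or below the 12 dBV threshold — no compression; make-up brings it to 14.1 dBV.

14.1 dBV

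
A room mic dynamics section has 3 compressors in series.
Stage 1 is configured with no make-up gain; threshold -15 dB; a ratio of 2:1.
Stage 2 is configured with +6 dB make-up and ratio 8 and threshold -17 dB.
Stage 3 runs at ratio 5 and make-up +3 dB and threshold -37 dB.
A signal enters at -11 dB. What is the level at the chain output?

Stage 1: overshoot 4 dB → 4/2 = 2 dB → -13 dB.
Stage 2: overshoot 4 dB → 4/8 = 0.5 dB → -16.5 dB; +6 dB make-up → -10.5 dB.
Stage 3: overshoot 26.5 dB → 26.5/5 = 5.3 dB → -31.7 dB; +3 dB make-up → -28.7 dB.

-28.7 dB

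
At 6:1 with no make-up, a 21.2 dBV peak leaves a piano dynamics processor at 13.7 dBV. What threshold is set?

12.2 dBV

Input is 9 dB above T (since output overshoot × R = input overshoot: (13.7 − T)·6 = 21.2 − T gives T = 12.2 dBV).
Check: 12.2 + (21.2 − 12.2)/6 = 12.2 + 1.5 = 13.7 dBV. ✓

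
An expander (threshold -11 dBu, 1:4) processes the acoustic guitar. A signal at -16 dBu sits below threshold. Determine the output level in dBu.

-31 dBu

The input is 5 dB below the -11 dBu threshold.
A 1:4 expander multiplies undershoot by 4: 5 × 4 = 20 dB below threshold.
Output = -11 − 20 = -31 dBu.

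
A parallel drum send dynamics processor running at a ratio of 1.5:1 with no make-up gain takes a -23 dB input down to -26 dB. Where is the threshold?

-32 dB

Input is 9 dB above T (since output overshoot × R = input overshoot: (-26 − T)·1.5 = -23 − T gives T = -32 dB).
Check: -32 + (-23 − (-32))/1.5 = -32 + 6 = -26 dB. ✓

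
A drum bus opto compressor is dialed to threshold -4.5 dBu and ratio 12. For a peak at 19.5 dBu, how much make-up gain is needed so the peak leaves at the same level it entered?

22 dB

Without make-up, output = threshold + overshoot/12 = -4.5 + 2 = -2.5 dBu.
Gap to target: 22 dB.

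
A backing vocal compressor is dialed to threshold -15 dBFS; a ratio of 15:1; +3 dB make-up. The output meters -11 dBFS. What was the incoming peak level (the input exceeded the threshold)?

0 dBFS

Remove make-up: -11 − 3 = -14 dBFS.
That's 1 dB above the -15 dBFS threshold.
Before 15:1 compression the overshoot was 1 × 15 = 15 dB, so input = -15 + 15 = 0 dBFS.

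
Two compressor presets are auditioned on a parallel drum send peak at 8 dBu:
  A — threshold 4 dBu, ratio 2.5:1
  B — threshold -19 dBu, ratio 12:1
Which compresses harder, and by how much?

A: GR = 4 − 4/2.5 = 2.4 dB.
B: GR = 27 − 27/12 = 24.75 dB.
Difference: 22.35 dB in favour of B.

B, by 22.35 dB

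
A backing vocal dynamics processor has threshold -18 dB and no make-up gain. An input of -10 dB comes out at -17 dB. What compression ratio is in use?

Input overshoot = -10 − (-18) = 8 dB; output overshoot = -17 − (-18) = 1 dB.
Ratio = 8 / 1 = 8.

8:1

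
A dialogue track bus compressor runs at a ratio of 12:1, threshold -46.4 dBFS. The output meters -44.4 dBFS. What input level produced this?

-22.4 dBFS

Post-compression overshoot = -44.4 − (-46.4) = 2 dB.
Before 12:1 compression the overshoot was 2 × 12 = 24 dB, so input = -46.4 + 24 = -22.4 dBFS.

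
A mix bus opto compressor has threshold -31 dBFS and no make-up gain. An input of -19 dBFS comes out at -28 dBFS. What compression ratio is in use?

4:1

Input overshoot = -19 − (-31) = 12 dB; output overshoot = -28 − (-31) = 3 dB.
Ratio = 12 / 3 = 4.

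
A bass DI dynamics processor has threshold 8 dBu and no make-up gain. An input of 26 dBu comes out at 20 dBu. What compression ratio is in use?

1.5:1

Input overshoot = 26 − 8 = 18 dB; output overshoot = 20 − 8 = 12 dB.
Ratio = 18 / 12 = 1.5.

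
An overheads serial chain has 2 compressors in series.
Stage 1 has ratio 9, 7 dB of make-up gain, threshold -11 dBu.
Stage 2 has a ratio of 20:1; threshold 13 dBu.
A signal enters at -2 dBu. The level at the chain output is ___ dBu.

Stage 1: overshoot 9 dB → 9/9 = 1 dB → -10 dBu; +7 dB make-up → -3 dBu.
Stage 2: below threshold (-3 ≤ 13); passes unchanged; output -3 dBu.

-3 dBu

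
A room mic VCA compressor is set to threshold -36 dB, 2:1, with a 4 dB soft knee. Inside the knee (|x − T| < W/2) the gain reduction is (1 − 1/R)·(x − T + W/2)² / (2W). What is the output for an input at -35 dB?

x − T + W/2 = -35 − (-36) + 2 = 3.
GR = (1 − 1/2) × 3² / 8 = 0.5 × 9 / 8 = 0.5625 dB.
Output = -35 − 0.5625 = -35.5625 dB.

-35.5625 dB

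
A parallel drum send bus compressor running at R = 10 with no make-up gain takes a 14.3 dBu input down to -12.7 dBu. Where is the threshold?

Let T be the threshold. Output overshoot = (input overshoot)/R, so -12.7 − T = (14.3 − T)/10.
10·(-12.7 − T) = 14.3 − T → 9·T = -127 − 14.3 = -141.3.
T = -141.3/9 = -15.7 dBu.

-15.7 dBu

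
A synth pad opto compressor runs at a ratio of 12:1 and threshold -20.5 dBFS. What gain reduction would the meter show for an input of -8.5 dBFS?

11 dB

The signal is 12 dB above threshold.
A 12:1 ratio leaves 1 dB of that excess.
Gain reduction = 12 − 1 = 11 dB.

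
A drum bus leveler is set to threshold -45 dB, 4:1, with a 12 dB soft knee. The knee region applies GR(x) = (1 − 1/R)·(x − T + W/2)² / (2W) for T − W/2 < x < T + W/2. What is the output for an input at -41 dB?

x − T + W/2 = -41 − (-45) + 6 = 10.
GR = (1 − 1/4) × 10² / 24 = 0.75 × 100 / 24 = 3.125 dB.
Output = -41 − 3.125 = -44.125 dB.

-44.125 dB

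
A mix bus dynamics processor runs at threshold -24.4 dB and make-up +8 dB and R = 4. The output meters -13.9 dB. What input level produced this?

Stripping the +8 dB make-up gives -21.9 dB at the gain stage.
The compressed level sits -21.9 − (-24.4) = 2.5 dB over threshold.
Before 4:1 compression the overshoot was 2.5 × 4 = 10 dB, so input = -24.4 + 10 = -14.4 dB.

-14.4 dB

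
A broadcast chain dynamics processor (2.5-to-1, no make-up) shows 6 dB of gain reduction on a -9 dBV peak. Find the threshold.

-19 dBV

Let T be the threshold. Output overshoot = (input overshoot)/R, so -15 − T = (-9 − T)/2.5.
2.5·(-15 − T) = -9 − T → 1.5·T = -37.5 − (-9) = -28.5.
T = -28.5/1.5 = -19 dBV.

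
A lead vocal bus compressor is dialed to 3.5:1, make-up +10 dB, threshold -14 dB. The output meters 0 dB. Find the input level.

0 dB

Stripping the +10 dB make-up gives -10 dB at the gain stage.
That's 4 dB above the -14 dB threshold.
Before 3.5:1 compression the overshoot was 4 × 3.5 = 14 dB, so input = -14 + 14 = 0 dB.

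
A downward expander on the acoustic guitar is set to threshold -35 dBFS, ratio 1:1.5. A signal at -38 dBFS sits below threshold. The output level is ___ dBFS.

The input is 3 dB below the -35 dBFS threshold.
A 1:1.5 expander multiplies undershoot by 1.5: 3 × 1.5 = 4.5 dB below threshold.
Output = -35 − 4.5 = -39.5 dBFS.

-39.5 dBFS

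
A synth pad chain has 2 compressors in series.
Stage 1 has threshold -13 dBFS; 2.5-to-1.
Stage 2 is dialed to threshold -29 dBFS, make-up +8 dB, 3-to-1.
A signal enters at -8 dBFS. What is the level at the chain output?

Stage 1: -8 dBFS is 5 dB over -13 dBFS; at 2.5:1 that becomes 2 dB over, giving -11 dBFS.
Stage 2: 18 dB above -29 dBFS, reduced 3:1 to 6 dB above → -23 dBFS; +8 dB make-up → -15 dBFS.

-15 dBFS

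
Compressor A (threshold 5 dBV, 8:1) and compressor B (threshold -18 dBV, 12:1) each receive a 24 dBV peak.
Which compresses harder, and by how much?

A: 19 dB over, compressed to 2.375 dB over, so 16.625 dB of GR.
B: 42 dB over, compressed to 3.5 dB over, so 38.5 dB of GR.
B applies 21.875 dB more gain reduction.

B, by 21.875 dB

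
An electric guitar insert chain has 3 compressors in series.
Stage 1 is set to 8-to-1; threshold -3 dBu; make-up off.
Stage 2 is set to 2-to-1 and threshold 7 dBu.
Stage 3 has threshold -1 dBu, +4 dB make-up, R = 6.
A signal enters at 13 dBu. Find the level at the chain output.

3 dBu

Stage 1: overshoot 16 dB → 16/8 = 2 dB → -1 dBu.
Stage 2: below threshold (-1 ≤ 7); passes unchanged; output -1 dBu.
Stage 3: -1 dBu ≤ -1 dBu, so stage 3 doesn't engage; make-up brings it to 3 dBu.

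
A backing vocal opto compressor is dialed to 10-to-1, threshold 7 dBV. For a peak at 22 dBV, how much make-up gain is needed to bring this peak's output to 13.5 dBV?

Without make-up, output = threshold + overshoot/10 = 7 + 1.5 = 8.5 dBV.
Gap to target: 5 dB.

5 dB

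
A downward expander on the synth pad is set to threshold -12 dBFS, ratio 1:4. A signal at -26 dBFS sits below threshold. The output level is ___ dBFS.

The input is 14 dB below the -12 dBFS threshold.
A 1:4 expander multiplies undershoot by 4: 14 × 4 = 56 dB below threshold.
Output = -12 − 56 = -68 dBFS.

-68 dBFS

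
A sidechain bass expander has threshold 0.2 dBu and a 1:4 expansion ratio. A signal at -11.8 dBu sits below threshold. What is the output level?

Undershoot = 0.2 − (-11.8) = 12 dB.
At 1:4, that expands to 48 dB under threshold.
Output = 0.2 − 48 = -47.8 dBu.

-47.8 dBu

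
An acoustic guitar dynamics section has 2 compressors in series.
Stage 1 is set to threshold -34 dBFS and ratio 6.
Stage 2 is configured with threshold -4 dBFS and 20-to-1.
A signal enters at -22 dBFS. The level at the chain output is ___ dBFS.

-32 dBFS

Stage 1: -22 dBFS is 12 dB over -34 dBFS; at 6:1 that becomes 2 dB over, giving -32 dBFS.
Stage 2: below threshold (-32 ≤ -4); passes unchanged; output -32 dBFS.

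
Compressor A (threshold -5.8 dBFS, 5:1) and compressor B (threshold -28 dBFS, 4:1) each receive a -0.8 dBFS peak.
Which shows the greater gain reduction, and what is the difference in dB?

A: 5 dB over, compressed to 1 dB over, so 4 dB of GR.
B: 27.2 dB over, compressed to 6.8 dB over, so 20.4 dB of GR.
Difference: 16.4 dB in favour of B.

B, by 16.4 dB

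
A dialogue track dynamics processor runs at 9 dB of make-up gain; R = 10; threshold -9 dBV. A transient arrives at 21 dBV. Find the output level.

The input is 30 dB above the -9 dBV threshold.
10:1 compression reduces that to 30/10 = 3 dB over.
That puts the output at -6 dBV; make-up adds 9 dB, giving 3 dBV.

3 dBV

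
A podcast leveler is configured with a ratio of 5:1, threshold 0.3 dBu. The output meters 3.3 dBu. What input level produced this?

That's 3 dB above the 0.3 dBu threshold.
Before 5:1 compression the overshoot was 3 × 5 = 15 dB, so input = 0.3 + 15 = 15.3 dBu.

15.3 dBu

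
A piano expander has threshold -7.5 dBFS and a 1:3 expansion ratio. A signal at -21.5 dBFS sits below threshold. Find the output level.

-49.5 dBFS

Below threshold, a 1:3 expander applies gain = (3−1)×(T − x) of attenuation.
(3−1) × 14 = 28 dB, so output = -21.5 − 28 = -49.5 dBFS.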